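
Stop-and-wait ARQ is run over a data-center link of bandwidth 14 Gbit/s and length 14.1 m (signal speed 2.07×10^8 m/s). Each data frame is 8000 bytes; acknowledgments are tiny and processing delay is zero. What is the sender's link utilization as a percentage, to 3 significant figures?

t_tx = L/R = 64000/14000000000 = 4.57143e-06 s.
t_prop = 14.1/2.07e+08 = 6.81159e-08 s; RTT = 1.36232e-07 s.
Cycle = t_tx + RTT = 4.70766e-06 s.
Utilization = t_tx / cycle = 4.57143e-06/4.70766e-06 = 97.1 %.

97.1 %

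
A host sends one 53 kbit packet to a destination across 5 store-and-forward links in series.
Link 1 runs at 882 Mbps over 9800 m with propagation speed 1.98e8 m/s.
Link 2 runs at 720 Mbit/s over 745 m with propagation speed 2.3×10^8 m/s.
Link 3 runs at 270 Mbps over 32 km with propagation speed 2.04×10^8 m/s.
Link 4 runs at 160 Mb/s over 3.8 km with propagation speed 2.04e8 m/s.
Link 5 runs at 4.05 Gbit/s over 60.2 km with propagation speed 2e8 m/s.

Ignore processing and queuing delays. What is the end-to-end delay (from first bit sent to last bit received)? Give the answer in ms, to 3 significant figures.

L = 53000 bits.
Transmission delays (L/R per hop): 0.0600907, 0.0736111, 0.196296, 0.33125, 0.0130864 ms; sum = 0.674335 ms.
Propagation delays (d/s per hop): 0.0494949, 0.00323913, 0.156863, 0.0186275, 0.301 ms; sum = 0.529224 ms.
End-to-end = 1.20 ms.

1.20 ms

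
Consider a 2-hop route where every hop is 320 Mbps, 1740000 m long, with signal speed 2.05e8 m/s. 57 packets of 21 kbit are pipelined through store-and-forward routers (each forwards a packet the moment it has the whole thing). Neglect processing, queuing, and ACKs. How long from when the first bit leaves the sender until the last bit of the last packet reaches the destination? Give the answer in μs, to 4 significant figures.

Per-hop transmission t_tx = L/R = 21000/320000000 = 65.625 μs.
Per-hop propagation t_prop = 1740000/2.05e+08 = 8487.8 μs.
Pipeline fill: first packet needs 2·t_tx to clear all hops; remaining 56 packets each add one t_tx.
Total = (2+57-1)·t_tx + 2·t_prop = 58·65.625 + 2·8487.8 = 20780 μs.

20780 μs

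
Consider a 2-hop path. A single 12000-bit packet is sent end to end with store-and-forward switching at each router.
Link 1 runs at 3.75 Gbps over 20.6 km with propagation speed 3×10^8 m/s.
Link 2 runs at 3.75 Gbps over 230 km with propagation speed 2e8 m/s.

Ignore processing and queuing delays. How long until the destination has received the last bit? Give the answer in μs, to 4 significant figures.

Transmission delay per hop = L/R = 12000/3750000000 = 3.2 μs; 2 hops → 6.4 μs.
Propagation delays (d/s per hop): 68.6667, 1150 μs; sum = 1218.67 μs.
End-to-end = 1225 μs.

1225 μs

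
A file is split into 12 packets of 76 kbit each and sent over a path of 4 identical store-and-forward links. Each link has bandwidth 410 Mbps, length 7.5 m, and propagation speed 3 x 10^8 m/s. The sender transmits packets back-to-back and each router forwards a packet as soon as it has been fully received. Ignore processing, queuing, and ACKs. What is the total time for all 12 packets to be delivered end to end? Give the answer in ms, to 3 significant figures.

2.78 ms

Per-hop transmission t_tx = L/R = 76000/410000000 = 0.185366 ms.
Per-hop propagation t_prop = 7.5/300000000 = 2.5e-05 ms.
Pipeline fill: first packet needs 4·t_tx to clear all hops; remaining 11 packets each add one t_tx.
Total = (4+12-1)·t_tx + 4·t_prop = 15·0.185366 + 4·2.5e-05 = 2.78 ms.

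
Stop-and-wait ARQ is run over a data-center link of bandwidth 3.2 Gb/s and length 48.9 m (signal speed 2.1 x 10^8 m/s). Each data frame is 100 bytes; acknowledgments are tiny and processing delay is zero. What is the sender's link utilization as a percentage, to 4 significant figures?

34.93 %

t_tx = L/R = 800/3200000000 = 2.5e-07 s.
t_prop = 48.9/210000000 = 2.32857e-07 s; RTT = 4.65714e-07 s.
Cycle = t_tx + RTT = 7.15714e-07 s.
Utilization = t_tx / cycle = 2.5e-07/7.15714e-07 = 34.93 %.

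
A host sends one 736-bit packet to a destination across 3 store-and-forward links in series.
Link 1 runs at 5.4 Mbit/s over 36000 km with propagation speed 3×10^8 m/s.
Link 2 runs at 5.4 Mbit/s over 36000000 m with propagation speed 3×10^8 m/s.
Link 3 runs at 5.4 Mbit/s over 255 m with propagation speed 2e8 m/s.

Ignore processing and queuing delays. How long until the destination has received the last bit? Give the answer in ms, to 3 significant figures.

240 ms

Transmission delay per hop = L/R = 736/5400000 = 0.136296 ms; 3 hops → 0.408889 ms.
Propagation delays (d/s per hop): 120, 120, 0.001275 ms; sum = 240.001 ms.
End-to-end = 240 ms.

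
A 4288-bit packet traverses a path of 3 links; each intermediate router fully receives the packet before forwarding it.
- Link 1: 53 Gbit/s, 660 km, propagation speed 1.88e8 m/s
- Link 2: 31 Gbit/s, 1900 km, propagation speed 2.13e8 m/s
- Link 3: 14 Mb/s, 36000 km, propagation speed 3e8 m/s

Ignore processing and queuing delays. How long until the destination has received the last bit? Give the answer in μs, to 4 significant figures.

132700 μs

Transmission delays (L/R per hop): 0.0809057, 0.138323, 306.286 μs; sum = 306.505 μs.
Propagation delays (d/s per hop): 3510.64, 8920.19, 120000 μs; sum = 132431 μs.
End-to-end = 132700 μs.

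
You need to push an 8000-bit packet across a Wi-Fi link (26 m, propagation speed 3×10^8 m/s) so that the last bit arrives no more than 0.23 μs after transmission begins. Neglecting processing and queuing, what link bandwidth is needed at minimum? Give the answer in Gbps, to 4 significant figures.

55.81 Gbps

Propagation delay = 26 / 300000000 = 0.0866667 μs.
Transmission budget = 0.23 − 0.0866667 = 0.143333 μs.
R ≥ L / t_tx = 8000 bits / 1.43333e-07 s = 55.81 Gbps.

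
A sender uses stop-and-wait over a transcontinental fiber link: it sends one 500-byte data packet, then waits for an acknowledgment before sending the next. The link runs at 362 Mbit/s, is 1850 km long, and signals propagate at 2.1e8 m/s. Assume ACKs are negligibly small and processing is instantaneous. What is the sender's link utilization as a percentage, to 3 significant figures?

t_tx = L/R = 4000/362000000 = 1.10497e-05 s.
t_prop = 1850000/210000000 = 0.00880952 s; RTT = 0.017619 s.
Cycle = t_tx + RTT = 0.0176301 s.
Utilization = t_tx / cycle = 1.10497e-05/0.0176301 = 0.0627 %.

0.0627 %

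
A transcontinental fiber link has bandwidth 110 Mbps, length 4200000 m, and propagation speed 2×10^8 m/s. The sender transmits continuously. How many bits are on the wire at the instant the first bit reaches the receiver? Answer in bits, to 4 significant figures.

Propagation delay = 4200000 / 200000000 = 0.021 s.
BDP = R × t_prop = 110000000 × 0.021 = 2310000 bits.

2310000 bits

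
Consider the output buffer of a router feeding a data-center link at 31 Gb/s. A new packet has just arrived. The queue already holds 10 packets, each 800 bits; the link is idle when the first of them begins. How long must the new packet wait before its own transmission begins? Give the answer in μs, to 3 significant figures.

Each queued packet: L/R = 800/31000000000 = 0.0258065 μs.
10 queued → 0.258065 μs.
Queuing delay = 0.258 μs.

0.258 μs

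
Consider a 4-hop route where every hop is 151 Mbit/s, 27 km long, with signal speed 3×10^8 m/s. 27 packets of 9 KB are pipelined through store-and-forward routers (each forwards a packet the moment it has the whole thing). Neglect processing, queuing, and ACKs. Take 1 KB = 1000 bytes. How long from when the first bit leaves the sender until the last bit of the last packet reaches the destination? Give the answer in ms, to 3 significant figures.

Per-hop transmission t_tx = L/R = 72000/151000000 = 0.476821 ms.
Per-hop propagation t_prop = 27000/300000000 = 0.09 ms.
Pipeline fill: first packet needs 4·t_tx to clear all hops; remaining 26 packets each add one t_tx.
Total = (4+27-1)·t_tx + 4·t_prop = 30·0.476821 + 4·0.09 = 14.7 ms.

14.7 ms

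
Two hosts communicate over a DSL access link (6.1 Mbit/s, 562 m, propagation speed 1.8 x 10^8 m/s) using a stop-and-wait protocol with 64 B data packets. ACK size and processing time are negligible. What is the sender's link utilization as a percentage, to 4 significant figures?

93.08 %

t_tx = L/R = 512/6100000 = 8.39344e-05 s.
t_prop = 562/180000000 = 3.12222e-06 s; RTT = 6.24444e-06 s.
Cycle = t_tx + RTT = 9.01789e-05 s.
Utilization = t_tx / cycle = 8.39344e-05/9.01789e-05 = 93.08 %.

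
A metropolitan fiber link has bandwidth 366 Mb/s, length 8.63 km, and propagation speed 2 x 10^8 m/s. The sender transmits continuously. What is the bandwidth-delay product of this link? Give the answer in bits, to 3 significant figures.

15800 bits

Propagation delay = 8630 / 200000000 = 4.315e-05 s.
BDP = R × t_prop = 366000000 × 4.315e-05 = 15792.9 bits.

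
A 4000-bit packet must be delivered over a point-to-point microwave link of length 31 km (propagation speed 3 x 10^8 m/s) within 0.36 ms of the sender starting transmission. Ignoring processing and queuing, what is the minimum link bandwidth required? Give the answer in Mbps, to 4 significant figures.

15.58 Mbps

Propagation delay = 31000 / 300000000 = 0.103333 ms.
Transmission budget = 0.36 − 0.103333 = 0.256667 ms.
R ≥ L / t_tx = 4000 bits / 0.000256667 s = 15.58 Mbps.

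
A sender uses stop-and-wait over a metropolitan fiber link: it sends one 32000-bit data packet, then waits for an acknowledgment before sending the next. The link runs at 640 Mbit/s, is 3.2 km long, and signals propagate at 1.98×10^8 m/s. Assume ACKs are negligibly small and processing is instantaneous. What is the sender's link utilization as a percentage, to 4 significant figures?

60.74 %

t_tx = L/R = 32000/640000000 = 5e-05 s.
t_prop = 3200/198000000 = 1.61616e-05 s; RTT = 3.23232e-05 s.
Cycle = t_tx + RTT = 8.23232e-05 s.
Utilization = t_tx / cycle = 5e-05/8.23232e-05 = 60.74 %.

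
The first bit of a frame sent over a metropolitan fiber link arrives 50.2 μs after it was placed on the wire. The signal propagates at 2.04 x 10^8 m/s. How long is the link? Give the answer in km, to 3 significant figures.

10.2 km

d = s × t_prop = 204000000 × 5.02e-05 = 10.2 km.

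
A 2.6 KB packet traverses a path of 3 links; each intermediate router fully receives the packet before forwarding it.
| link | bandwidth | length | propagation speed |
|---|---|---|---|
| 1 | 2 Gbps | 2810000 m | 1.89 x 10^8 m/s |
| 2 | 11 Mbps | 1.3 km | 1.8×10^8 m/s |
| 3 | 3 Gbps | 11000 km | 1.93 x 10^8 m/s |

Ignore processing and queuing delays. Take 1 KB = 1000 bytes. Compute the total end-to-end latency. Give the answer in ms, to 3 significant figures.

L = 20800 bits.
Transmission delays (L/R per hop): 0.0104, 1.89091, 0.00693333 ms; sum = 1.90824 ms.
Propagation delays (d/s per hop): 14.8677, 0.00722222, 56.9948 ms; sum = 71.8698 ms.
End-to-end = 73.8 ms.

73.8 ms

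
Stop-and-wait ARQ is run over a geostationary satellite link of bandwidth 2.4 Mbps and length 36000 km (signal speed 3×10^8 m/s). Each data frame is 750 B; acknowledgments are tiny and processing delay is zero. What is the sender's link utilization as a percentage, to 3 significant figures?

t_tx = L/R = 6000/2400000 = 0.0025 s.
t_prop = 36000000/300000000 = 0.12 s; RTT = 0.24 s.
Cycle = t_tx + RTT = 0.2425 s.
Utilization = t_tx / cycle = 0.0025/0.2425 = 1.03 %.

1.03 %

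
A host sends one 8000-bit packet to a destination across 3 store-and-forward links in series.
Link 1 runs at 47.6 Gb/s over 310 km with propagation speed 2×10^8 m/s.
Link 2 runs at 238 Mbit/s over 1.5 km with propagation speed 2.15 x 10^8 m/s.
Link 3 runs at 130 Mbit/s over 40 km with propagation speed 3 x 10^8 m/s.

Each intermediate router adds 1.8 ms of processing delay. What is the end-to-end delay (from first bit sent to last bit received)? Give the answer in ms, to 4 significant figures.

Transmission delays (L/R per hop): 0.000168067, 0.0336134, 0.0615385 ms; sum = 0.09532 ms.
Propagation delays (d/s per hop): 1.55, 0.00697674, 0.133333 ms; sum = 1.69031 ms.
Processing at 2 router(s): 2 × 1.8 ms = 3.6 ms.
End-to-end = 5.386 ms.

5.386 ms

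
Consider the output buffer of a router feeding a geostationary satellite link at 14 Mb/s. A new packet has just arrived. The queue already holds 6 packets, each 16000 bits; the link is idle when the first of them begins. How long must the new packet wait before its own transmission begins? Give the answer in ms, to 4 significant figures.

6.857 ms

Each queued packet: L/R = 16000/14000000 = 1.14286 ms.
6 queued → 6.85714 ms.
Queuing delay = 6.857 ms.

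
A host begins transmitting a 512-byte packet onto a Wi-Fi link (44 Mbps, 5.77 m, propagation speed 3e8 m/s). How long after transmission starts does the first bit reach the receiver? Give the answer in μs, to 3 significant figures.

0.0192 μs

First bit experiences only propagation delay: d/s = 5.77/300000000 = 0.0192 μs.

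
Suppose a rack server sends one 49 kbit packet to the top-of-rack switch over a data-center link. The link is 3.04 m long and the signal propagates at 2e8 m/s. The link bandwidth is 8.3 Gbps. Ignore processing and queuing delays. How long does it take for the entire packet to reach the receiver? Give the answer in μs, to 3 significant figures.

5.92 μs

L = 49000 bits.
Transmission delay = L/R = 49000 / 8.3e+09 = 5.90361 μs.
Propagation delay = d/s = 3.04 m / 200000000 m/s = 0.0152 μs.
Total = 5.92 μs.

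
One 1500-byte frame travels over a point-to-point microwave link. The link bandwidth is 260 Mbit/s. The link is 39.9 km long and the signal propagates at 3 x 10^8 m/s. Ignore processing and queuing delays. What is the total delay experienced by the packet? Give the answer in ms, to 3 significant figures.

L = 1500 × 8 = 12000 bits.
Transmission delay = L/R = 12000 / 260000000 = 0.0461538 ms.
Propagation delay = d/s = 39900 m / 300000000 m/s = 0.133 ms.
Total = 0.179 ms.

0.179 ms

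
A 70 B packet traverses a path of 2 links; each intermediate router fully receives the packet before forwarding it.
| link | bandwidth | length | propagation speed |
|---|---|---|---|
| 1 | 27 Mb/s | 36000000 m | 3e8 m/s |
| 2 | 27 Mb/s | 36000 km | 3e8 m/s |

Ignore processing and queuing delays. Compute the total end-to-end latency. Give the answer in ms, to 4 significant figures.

240.0 ms

L = 70 × 8 = 560 bits.
Transmission delay per hop = L/R = 560/27000000 = 0.0207407 ms; 2 hops → 0.0414815 ms.
Propagation delays (d/s per hop): 120, 120 ms; sum = 240 ms.
End-to-end = 240.0 ms.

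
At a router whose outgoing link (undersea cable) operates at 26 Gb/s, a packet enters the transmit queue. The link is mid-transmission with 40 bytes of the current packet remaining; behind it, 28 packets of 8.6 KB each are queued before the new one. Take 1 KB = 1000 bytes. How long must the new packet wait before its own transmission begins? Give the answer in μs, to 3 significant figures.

Each queued packet: L/R = 68800/26000000000 = 2.64615 μs.
28 queued → 74.0923 μs.
Plus remaining 320 bits of current packet: 0.0123077 μs.
Queuing delay = 74.1 μs.

74.1 μs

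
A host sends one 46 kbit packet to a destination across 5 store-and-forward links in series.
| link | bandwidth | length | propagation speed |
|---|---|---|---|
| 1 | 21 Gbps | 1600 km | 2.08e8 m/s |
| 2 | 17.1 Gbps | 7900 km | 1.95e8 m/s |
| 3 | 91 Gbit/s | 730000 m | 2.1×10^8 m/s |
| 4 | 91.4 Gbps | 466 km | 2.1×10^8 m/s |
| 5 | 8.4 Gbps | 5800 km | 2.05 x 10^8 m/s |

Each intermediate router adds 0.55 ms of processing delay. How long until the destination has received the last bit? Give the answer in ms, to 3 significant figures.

L = 46000 bits.
Transmission delays (L/R per hop): 0.00219048, 0.00269006, 0.000505495, 0.000503282, 0.00547619 ms; sum = 0.0113655 ms.
Propagation delays (d/s per hop): 7.69231, 40.5128, 3.47619, 2.21905, 28.2927 ms; sum = 82.193 ms.
Processing at 4 router(s): 4 × 0.55 ms = 2.2 ms.
End-to-end = 84.4 ms.

84.4 ms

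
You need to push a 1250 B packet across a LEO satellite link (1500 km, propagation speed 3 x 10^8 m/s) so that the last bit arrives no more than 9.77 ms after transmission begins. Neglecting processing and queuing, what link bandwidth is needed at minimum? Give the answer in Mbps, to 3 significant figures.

2.10 Mbps

L = 10000 bits.
Propagation delay = 1500000 / 300000000 = 5 ms.
Transmission budget = 9.77 − 5 = 4.77 ms.
R ≥ L / t_tx = 10000 bits / 0.00477 s = 2.10 Mbps.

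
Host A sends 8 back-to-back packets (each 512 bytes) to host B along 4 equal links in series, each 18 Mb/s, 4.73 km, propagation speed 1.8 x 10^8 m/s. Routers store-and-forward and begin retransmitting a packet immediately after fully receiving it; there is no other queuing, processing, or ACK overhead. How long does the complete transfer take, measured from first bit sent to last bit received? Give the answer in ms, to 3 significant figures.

Per-hop transmission t_tx = L/R = 4096/18000000 = 0.227556 ms.
Per-hop propagation t_prop = 4730/180000000 = 0.0262778 ms.
Pipeline fill: first packet needs 4·t_tx to clear all hops; remaining 7 packets each add one t_tx.
Total = (4+8-1)·t_tx + 4·t_prop = 11·0.227556 + 4·0.0262778 = 2.61 ms.

2.61 ms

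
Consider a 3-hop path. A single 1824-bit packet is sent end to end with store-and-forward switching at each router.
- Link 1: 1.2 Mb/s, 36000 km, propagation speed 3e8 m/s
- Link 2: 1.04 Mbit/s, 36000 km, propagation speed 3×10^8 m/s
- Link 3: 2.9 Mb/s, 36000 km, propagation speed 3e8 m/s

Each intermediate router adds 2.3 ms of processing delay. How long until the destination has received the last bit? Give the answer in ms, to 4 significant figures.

368.5 ms

Transmission delays (L/R per hop): 1.52, 1.75385, 0.628966 ms; sum = 3.90281 ms.
Propagation delays (d/s per hop): 120, 120, 120 ms; sum = 360 ms.
Processing at 2 router(s): 2 × 2.3 ms = 4.6 ms.
End-to-end = 368.5 ms.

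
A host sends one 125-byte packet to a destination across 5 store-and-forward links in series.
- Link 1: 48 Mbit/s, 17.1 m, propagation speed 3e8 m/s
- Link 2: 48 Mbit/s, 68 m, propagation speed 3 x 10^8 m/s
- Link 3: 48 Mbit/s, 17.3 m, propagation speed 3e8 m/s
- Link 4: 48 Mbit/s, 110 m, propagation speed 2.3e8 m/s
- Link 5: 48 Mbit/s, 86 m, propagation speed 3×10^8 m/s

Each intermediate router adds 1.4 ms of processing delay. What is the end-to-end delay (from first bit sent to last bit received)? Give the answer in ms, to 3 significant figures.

5.71 ms

L = 125 × 8 = 1000 bits.
Transmission delay per hop = L/R = 1000/48000000 = 0.0208333 ms; 5 hops → 0.104167 ms.
Propagation delays (d/s per hop): 5.7e-05, 0.000226667, 5.76667e-05, 0.000478261, 0.000286667 ms; sum = 0.00110626 ms.
Processing at 4 router(s): 4 × 1.4 ms = 5.6 ms.
End-to-end = 5.71 ms.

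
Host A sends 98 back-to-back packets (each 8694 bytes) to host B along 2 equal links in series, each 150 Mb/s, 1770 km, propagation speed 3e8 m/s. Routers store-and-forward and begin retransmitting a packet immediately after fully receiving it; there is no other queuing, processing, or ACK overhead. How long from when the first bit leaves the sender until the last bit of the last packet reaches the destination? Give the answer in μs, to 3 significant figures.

57700 μs

Per-hop transmission t_tx = L/R = 69552/150000000 = 463.68 μs.
Per-hop propagation t_prop = 1770000/300000000 = 5900 μs.
Pipeline fill: first packet needs 2·t_tx to clear all hops; remaining 97 packets each add one t_tx.
Total = (2+98-1)·t_tx + 2·t_prop = 99·463.68 + 2·5900 = 57700 μs.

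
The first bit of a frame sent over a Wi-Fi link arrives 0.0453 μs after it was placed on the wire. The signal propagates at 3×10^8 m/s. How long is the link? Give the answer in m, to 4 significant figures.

13.59 m

d = s × t_prop = 300000000 × 4.53e-08 = 13.59 m.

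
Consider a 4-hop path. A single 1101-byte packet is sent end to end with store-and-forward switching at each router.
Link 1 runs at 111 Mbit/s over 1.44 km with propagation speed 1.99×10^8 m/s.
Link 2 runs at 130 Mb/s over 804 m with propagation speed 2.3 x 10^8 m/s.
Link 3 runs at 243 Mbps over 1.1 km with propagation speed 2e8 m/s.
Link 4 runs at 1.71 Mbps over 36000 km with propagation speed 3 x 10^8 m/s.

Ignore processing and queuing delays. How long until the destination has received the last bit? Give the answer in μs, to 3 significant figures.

125000 μs

L = 1101 × 8 = 8808 bits.
Transmission delays (L/R per hop): 79.3514, 67.7538, 36.2469, 5150.88 μs; sum = 5334.23 μs.
Propagation delays (d/s per hop): 7.23618, 3.49565, 5.5, 120000 μs; sum = 120016 μs.
End-to-end = 125000 μs.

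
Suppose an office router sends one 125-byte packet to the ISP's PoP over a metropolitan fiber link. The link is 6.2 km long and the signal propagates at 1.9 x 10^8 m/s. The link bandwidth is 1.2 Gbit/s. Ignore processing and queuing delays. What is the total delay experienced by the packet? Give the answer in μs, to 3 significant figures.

33.5 μs

L = 125 × 8 = 1000 bits.
Transmission delay = L/R = 1000 / 1200000000 = 0.833333 μs.
Propagation delay = d/s = 6200 m / 190000000 m/s = 32.6316 μs.
Total = 33.5 μs.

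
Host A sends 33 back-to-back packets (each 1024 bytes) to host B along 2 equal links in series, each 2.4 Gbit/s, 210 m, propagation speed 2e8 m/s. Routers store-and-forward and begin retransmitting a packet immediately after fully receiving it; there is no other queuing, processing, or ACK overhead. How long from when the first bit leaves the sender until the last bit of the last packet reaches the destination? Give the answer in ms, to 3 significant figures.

Per-hop transmission t_tx = L/R = 8192/2400000000 = 0.00341333 ms.
Per-hop propagation t_prop = 210/200000000 = 0.00105 ms.
Pipeline fill: first packet needs 2·t_tx to clear all hops; remaining 32 packets each add one t_tx.
Total = (2+33-1)·t_tx + 2·t_prop = 34·0.00341333 + 2·0.00105 = 0.118 ms.

0.118 ms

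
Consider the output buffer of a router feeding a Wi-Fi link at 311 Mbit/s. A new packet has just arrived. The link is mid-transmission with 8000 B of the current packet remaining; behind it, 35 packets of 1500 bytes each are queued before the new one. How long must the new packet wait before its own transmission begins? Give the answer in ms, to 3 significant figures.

Each queued packet: L/R = 12000/311000000 = 0.0385852 ms.
35 queued → 1.35048 ms.
Plus remaining 64000 bits of current packet: 0.205788 ms.
Queuing delay = 1.56 ms.

1.56 ms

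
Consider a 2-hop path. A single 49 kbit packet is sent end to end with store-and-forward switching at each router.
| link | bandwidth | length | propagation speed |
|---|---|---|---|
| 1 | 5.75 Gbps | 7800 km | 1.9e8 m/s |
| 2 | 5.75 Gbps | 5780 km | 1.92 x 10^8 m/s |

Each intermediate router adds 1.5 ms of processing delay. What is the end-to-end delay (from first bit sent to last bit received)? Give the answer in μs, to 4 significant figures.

L = 49000 bits.
Transmission delay per hop = L/R = 49000/5750000000 = 8.52174 μs; 2 hops → 17.0435 μs.
Propagation delays (d/s per hop): 41052.6, 30104.2 μs; sum = 71156.8 μs.
Processing at 1 router(s): 1 × 1.5 ms = 1500 μs.
End-to-end = 72670 μs.

72670 μs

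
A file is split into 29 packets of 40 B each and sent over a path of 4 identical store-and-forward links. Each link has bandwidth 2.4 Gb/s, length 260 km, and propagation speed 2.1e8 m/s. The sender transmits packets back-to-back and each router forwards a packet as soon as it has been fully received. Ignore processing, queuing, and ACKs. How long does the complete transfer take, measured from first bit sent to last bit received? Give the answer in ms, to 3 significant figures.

Per-hop transmission t_tx = L/R = 320/2400000000 = 0.000133333 ms.
Per-hop propagation t_prop = 260000/210000000 = 1.2381 ms.
Pipeline fill: first packet needs 4·t_tx to clear all hops; remaining 28 packets each add one t_tx.
Total = (4+29-1)·t_tx + 4·t_prop = 32·0.000133333 + 4·1.2381 = 4.96 ms.

4.96 ms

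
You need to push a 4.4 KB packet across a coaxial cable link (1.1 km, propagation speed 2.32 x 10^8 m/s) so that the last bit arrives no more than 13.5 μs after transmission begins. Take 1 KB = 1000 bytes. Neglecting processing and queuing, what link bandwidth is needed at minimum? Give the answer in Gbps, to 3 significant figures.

4.02 Gbps

L = 35200 bits.
Propagation delay = 1100 / 2.32e+08 = 4.74138 μs.
Transmission budget = 13.5 − 4.74138 = 8.75862 μs.
R ≥ L / t_tx = 35200 bits / 8.75862e-06 s = 4.02 Gbps.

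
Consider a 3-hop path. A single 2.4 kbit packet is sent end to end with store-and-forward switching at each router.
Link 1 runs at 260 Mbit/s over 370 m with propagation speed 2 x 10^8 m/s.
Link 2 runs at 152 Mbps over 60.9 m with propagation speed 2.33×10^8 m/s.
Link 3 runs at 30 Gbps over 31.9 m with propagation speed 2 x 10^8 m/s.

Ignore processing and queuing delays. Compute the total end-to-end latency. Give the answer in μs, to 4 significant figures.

L = 2400 bits.
Transmission delays (L/R per hop): 9.23077, 15.7895, 0.08 μs; sum = 25.1002 μs.
Propagation delays (d/s per hop): 1.85, 0.261373, 0.1595 μs; sum = 2.27087 μs.
End-to-end = 27.37 μs.

27.37 μs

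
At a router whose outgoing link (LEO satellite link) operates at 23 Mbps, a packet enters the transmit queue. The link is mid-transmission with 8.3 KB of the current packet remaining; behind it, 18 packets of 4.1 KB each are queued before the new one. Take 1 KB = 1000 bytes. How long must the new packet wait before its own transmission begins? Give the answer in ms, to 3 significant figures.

28.6 ms

Each queued packet: L/R = 32800/23000000 = 1.42609 ms.
18 queued → 25.6696 ms.
Plus remaining 66400 bits of current packet: 2.88696 ms.
Queuing delay = 28.6 ms.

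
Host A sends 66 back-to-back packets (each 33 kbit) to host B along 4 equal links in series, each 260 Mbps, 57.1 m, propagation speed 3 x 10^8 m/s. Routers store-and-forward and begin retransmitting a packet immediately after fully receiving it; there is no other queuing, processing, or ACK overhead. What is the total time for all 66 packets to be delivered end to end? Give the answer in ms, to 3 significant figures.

Per-hop transmission t_tx = L/R = 33000/260000000 = 0.126923 ms.
Per-hop propagation t_prop = 57.1/300000000 = 0.000190333 ms.
Pipeline fill: first packet needs 4·t_tx to clear all hops; remaining 65 packets each add one t_tx.
Total = (4+66-1)·t_tx + 4·t_prop = 69·0.126923 + 4·0.000190333 = 8.76 ms.

8.76 ms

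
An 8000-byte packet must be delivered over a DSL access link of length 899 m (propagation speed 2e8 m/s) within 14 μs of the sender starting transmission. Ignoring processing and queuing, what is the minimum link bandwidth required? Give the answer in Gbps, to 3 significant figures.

6.73 Gbps

L = 64000 bits.
Propagation delay = 899 / 200000000 = 4.495 μs.
Transmission budget = 14 − 4.495 = 9.505 μs.
R ≥ L / t_tx = 64000 bits / 9.505e-06 s = 6.73 Gbps.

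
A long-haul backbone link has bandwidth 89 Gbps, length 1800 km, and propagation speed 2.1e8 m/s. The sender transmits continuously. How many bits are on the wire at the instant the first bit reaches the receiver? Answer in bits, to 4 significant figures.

Propagation delay = 1800000 / 210000000 = 0.00857143 s.
BDP = R × t_prop = 89000000000 × 0.00857143 = 762857000 bits.

762900000 bits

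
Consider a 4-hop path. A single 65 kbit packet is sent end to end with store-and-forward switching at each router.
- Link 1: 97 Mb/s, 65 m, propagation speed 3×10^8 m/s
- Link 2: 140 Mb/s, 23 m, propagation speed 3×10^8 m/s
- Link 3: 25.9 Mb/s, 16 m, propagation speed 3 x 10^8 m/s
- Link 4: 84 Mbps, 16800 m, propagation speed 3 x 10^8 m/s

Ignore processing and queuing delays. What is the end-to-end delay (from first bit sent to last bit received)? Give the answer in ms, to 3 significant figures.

L = 65000 bits.
Transmission delays (L/R per hop): 0.670103, 0.464286, 2.50965, 0.77381 ms; sum = 4.41785 ms.
Propagation delays (d/s per hop): 0.000216667, 7.66667e-05, 5.33333e-05, 0.056 ms; sum = 0.0563467 ms.
End-to-end = 4.47 ms.

4.47 ms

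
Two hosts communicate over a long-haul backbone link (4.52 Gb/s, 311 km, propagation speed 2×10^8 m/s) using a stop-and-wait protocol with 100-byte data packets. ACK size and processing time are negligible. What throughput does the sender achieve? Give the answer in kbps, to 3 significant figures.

t_tx = L/R = 800/4520000000 = 1.76991e-07 s.
t_prop = 311000/200000000 = 0.001555 s; RTT = 0.00311 s.
Cycle = t_tx + RTT = 0.00311018 s.
Throughput = L / cycle = 800 / 0.00311018 = 257 kbps.

257 kbps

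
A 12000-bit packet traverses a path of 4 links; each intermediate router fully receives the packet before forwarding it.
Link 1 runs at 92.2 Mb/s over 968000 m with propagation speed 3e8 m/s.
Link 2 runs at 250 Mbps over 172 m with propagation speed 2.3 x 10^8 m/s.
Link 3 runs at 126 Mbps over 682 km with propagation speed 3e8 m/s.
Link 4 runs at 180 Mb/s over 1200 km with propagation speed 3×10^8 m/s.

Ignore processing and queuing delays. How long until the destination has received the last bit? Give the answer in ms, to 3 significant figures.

9.84 ms

Transmission delays (L/R per hop): 0.130152, 0.048, 0.0952381, 0.0666667 ms; sum = 0.340057 ms.
Propagation delays (d/s per hop): 3.22667, 0.000747826, 2.27333, 4 ms; sum = 9.50075 ms.
End-to-end = 9.84 ms.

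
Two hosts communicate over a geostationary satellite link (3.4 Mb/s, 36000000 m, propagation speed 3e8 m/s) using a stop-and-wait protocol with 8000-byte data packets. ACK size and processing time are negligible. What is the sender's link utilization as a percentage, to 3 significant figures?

t_tx = L/R = 64000/3400000 = 0.0188235 s.
t_prop = 36000000/300000000 = 0.12 s; RTT = 0.24 s.
Cycle = t_tx + RTT = 0.258824 s.
Utilization = t_tx / cycle = 0.0188235/0.258824 = 7.27 %.

7.27 %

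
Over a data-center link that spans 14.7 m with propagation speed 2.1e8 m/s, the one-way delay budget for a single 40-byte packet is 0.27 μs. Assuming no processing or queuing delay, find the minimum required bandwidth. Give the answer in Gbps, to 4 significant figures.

L = 320 bits.
Propagation delay = 14.7 / 210000000 = 0.07 μs.
Transmission budget = 0.27 − 0.07 = 0.2 μs.
R ≥ L / t_tx = 320 bits / 2e-07 s = 1.600 Gbps.

1.600 Gbps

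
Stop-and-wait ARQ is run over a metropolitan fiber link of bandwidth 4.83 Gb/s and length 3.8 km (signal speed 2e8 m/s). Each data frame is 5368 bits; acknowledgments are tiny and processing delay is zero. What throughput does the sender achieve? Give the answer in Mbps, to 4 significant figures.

137.2 Mbps

t_tx = L/R = 5368/4830000000 = 1.11139e-06 s.
t_prop = 3800/200000000 = 1.9e-05 s; RTT = 3.8e-05 s.
Cycle = t_tx + RTT = 3.91114e-05 s.
Throughput = L / cycle = 5368 / 3.91114e-05 = 137.2 Mbps.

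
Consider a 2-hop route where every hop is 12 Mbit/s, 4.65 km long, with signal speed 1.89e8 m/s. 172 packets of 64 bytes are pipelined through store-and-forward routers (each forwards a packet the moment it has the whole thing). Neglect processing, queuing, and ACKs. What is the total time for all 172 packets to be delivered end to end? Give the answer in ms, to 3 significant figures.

Per-hop transmission t_tx = L/R = 512/12000000 = 0.0426667 ms.
Per-hop propagation t_prop = 4650/189000000 = 0.0246032 ms.
Pipeline fill: first packet needs 2·t_tx to clear all hops; remaining 171 packets each add one t_tx.
Total = (2+172-1)·t_tx + 2·t_prop = 173·0.0426667 + 2·0.0246032 = 7.43 ms.

7.43 ms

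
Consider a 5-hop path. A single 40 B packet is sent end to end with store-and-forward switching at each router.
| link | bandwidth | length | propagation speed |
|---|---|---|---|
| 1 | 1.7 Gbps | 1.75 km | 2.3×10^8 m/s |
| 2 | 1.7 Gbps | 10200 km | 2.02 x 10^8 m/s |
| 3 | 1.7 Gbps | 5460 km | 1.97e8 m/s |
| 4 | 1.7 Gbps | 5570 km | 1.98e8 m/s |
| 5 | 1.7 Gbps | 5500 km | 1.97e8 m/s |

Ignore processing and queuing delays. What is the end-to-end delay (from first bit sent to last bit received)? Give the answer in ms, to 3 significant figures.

134 ms

L = 40 × 8 = 320 bits.
Transmission delay per hop = L/R = 320/1700000000 = 0.000188235 ms; 5 hops → 0.000941176 ms.
Propagation delays (d/s per hop): 0.0076087, 50.495, 27.7157, 28.1313, 27.9188 ms; sum = 134.268 ms.
End-to-end = 134 ms.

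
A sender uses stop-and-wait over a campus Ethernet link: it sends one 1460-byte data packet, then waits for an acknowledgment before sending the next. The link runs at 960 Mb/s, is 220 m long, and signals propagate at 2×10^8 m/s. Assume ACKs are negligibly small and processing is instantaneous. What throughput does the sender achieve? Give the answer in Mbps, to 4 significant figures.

t_tx = L/R = 11680/960000000 = 1.21667e-05 s.
t_prop = 220/200000000 = 1.1e-06 s; RTT = 2.2e-06 s.
Cycle = t_tx + RTT = 1.43667e-05 s.
Throughput = L / cycle = 11680 / 1.43667e-05 = 813.0 Mbps.

813.0 Mbps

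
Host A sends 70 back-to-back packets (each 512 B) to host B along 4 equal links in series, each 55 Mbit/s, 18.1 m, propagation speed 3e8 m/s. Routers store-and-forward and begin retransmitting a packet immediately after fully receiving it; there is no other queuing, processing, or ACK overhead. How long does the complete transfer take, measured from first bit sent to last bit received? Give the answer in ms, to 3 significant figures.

Per-hop transmission t_tx = L/R = 4096/55000000 = 0.0744727 ms.
Per-hop propagation t_prop = 18.1/300000000 = 6.03333e-05 ms.
Pipeline fill: first packet needs 4·t_tx to clear all hops; remaining 69 packets each add one t_tx.
Total = (4+70-1)·t_tx + 4·t_prop = 73·0.0744727 + 4·6.03333e-05 = 5.44 ms.

5.44 ms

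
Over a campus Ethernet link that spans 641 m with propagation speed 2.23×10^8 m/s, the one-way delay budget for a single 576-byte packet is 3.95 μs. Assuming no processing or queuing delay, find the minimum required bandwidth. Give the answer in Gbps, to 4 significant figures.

L = 4608 bits.
Propagation delay = 641 / 223000000 = 2.87444 μs.
Transmission budget = 3.95 − 2.87444 = 1.07556 μs.
R ≥ L / t_tx = 4608 bits / 1.07556e-06 s = 4.284 Gbps.

4.284 Gbps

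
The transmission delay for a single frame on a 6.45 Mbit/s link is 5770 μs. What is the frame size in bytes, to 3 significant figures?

4650 bytes

L = R × t_tx = 6450000 b/s × 0.00577 s = 37216.5 bits.
In bytes: 37216.5 / 8 = 4650 bytes.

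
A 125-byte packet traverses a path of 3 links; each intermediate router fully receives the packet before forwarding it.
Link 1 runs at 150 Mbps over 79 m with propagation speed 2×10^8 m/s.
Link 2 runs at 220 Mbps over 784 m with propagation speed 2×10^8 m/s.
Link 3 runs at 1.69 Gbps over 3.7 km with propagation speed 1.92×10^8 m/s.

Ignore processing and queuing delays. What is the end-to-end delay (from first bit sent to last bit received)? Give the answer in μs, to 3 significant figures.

L = 125 × 8 = 1000 bits.
Transmission delays (L/R per hop): 6.66667, 4.54545, 0.591716 μs; sum = 11.8038 μs.
Propagation delays (d/s per hop): 0.395, 3.92, 19.2708 μs; sum = 23.5858 μs.
End-to-end = 35.4 μs.

35.4 μs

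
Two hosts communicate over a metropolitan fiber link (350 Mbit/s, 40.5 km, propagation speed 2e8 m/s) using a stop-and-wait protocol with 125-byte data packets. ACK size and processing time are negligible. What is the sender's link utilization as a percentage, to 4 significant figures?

t_tx = L/R = 1000/350000000 = 2.85714e-06 s.
t_prop = 40500/200000000 = 0.0002025 s; RTT = 0.000405 s.
Cycle = t_tx + RTT = 0.000407857 s.
Utilization = t_tx / cycle = 2.85714e-06/0.000407857 = 0.7005 %.

0.7005 %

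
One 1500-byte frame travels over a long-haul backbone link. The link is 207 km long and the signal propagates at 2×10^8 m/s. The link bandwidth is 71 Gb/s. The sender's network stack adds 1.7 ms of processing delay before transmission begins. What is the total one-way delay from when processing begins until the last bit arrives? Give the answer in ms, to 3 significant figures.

2.74 ms

L = 1500 × 8 = 12000 bits.
Transmission delay = L/R = 12000 / 71000000000 = 0.000169014 ms.
Propagation delay = d/s = 207000 m / 200000000 m/s = 1.035 ms.
Plus processing delay 1.7 ms = 1.7 ms.
Total = 2.74 ms.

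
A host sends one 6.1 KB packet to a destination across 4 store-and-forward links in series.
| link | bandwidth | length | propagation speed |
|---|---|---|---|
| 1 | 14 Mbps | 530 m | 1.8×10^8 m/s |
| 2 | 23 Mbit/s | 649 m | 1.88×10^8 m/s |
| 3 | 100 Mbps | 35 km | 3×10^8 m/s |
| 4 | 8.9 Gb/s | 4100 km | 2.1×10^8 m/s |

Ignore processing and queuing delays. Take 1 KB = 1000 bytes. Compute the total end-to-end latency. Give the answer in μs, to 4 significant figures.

L = 48800 bits.
Transmission delays (L/R per hop): 3485.71, 2121.74, 488, 5.48315 μs; sum = 6100.94 μs.
Propagation delays (d/s per hop): 2.94444, 3.45213, 116.667, 19523.8 μs; sum = 19646.9 μs.
End-to-end = 25750 μs.

25750 μs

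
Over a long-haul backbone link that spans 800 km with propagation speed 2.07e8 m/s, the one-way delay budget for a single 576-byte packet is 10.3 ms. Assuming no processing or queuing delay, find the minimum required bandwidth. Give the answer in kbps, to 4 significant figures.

716.1 kbps

L = 4608 bits.
Propagation delay = 800000 / 2.07e+08 = 3.86473 ms.
Transmission budget = 10.3 − 3.86473 = 6.43527 ms.
R ≥ L / t_tx = 4608 bits / 0.00643527 s = 716.1 kbps.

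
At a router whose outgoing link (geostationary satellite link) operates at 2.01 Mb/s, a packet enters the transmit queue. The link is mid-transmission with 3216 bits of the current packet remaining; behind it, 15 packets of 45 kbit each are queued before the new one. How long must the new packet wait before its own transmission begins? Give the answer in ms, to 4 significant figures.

337.4 ms

Each queued packet: L/R = 45000/2.01e+06 = 22.3881 ms.
15 queued → 335.821 ms.
Plus remaining 3216 bits of current packet: 1.6 ms.
Queuing delay = 337.4 ms.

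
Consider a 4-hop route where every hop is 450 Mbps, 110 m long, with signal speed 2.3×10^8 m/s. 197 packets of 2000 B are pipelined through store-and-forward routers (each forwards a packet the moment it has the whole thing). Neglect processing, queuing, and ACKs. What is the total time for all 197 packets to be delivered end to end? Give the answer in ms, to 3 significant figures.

7.11 ms

Per-hop transmission t_tx = L/R = 16000/450000000 = 0.0355556 ms.
Per-hop propagation t_prop = 110/2.3e+08 = 0.000478261 ms.
Pipeline fill: first packet needs 4·t_tx to clear all hops; remaining 196 packets each add one t_tx.
Total = (4+197-1)·t_tx + 4·t_prop = 200·0.0355556 + 4·0.000478261 = 7.11 ms.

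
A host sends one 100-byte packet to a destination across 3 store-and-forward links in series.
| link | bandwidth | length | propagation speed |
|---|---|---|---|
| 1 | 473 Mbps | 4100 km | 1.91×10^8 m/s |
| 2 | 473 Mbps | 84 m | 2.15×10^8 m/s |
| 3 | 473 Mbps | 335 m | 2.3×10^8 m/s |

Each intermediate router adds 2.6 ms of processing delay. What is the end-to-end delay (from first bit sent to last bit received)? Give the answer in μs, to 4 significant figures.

L = 100 × 8 = 800 bits.
Transmission delay per hop = L/R = 800/473000000 = 1.69133 μs; 3 hops → 5.074 μs.
Propagation delays (d/s per hop): 21466, 0.390698, 1.45652 μs; sum = 21467.8 μs.
Processing at 2 router(s): 2 × 2.6 ms = 5200 μs.
End-to-end = 26670 μs.

26670 μs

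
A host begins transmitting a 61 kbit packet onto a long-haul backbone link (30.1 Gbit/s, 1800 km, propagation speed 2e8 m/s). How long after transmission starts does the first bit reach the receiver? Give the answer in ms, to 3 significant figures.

First bit experiences only propagation delay: d/s = 1800000/200000000 = 9.00 ms.

9.00 ms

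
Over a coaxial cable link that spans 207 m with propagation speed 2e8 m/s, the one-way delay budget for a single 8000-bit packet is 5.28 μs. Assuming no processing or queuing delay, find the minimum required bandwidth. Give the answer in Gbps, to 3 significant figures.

1.88 Gbps

Propagation delay = 207 / 200000000 = 1.035 μs.
Transmission budget = 5.28 − 1.035 = 4.245 μs.
R ≥ L / t_tx = 8000 bits / 4.245e-06 s = 1.88 Gbps.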